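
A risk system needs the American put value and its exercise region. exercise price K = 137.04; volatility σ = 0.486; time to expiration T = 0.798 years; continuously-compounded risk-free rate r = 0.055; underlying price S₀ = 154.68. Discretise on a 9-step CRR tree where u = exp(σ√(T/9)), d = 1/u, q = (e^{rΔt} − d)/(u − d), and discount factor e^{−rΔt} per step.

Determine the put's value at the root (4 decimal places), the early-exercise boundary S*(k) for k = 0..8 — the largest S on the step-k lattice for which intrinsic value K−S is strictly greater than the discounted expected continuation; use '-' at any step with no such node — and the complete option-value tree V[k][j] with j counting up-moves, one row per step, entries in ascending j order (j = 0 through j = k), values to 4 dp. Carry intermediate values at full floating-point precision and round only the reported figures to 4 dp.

params: Δt=0.08867 u=1.15571 d=0.86527 q=0.48072 e^(-rΔt)=0.99514
t_9 payoffs: 94.9877 80.8720 62.0182 36.8358 3.2003 0.0000 0.0000 0.0000 0.0000 0.0000
t_8: node(8,0) S=48.6003 payoff=88.4397 vs cont=87.7730 → 88.4397 [stop]  node(8,1) S=64.9140 payoff=72.1260 vs cont=71.4594 → 72.1260 [stop]  node(8,2) S=86.7035 payoff=50.3365 vs cont=49.6698 → 50.3365 [stop]  node(8,3) S=115.8072 payoff=21.2328 vs cont=20.5662 → 21.2328 [stop]  node(8,4) S=154.6800 payoff=0.0000 vs cont=1.6538 → 1.6538 [wait]  node(8,5) S=206.6012 payoff=0.0000 vs cont=0.0000 → 0.0000 [wait]  node(8,6) S=275.9507 payoff=0.0000 vs cont=0.0000 → 0.0000 [wait]  node(8,7) S=368.5787 payoff=0.0000 vs cont=0.0000 → 0.0000 [wait]  node(8,8) S=492.2990 payoff=0.0000 vs cont=0.0000 → 0.0000 [wait]  ⇒ S*(8)=115.8072
t_7: node(7,0) S=56.1680 payoff=80.8720 vs cont=80.2054 → 80.8720 [stop]  node(7,1) S=75.0218 payoff=62.0182 vs cont=61.3515 → 62.0182 [stop]  node(7,2) S=100.2042 payoff=36.8358 vs cont=36.1691 → 36.8358 [stop]  node(7,3) S=133.8397 payoff=3.2003 vs cont=11.7634 → 11.7634 [wait]  node(7,4) S=178.7654 payoff=0.0000 vs cont=0.8546 → 0.8546 [wait]  node(7,5) S=238.7713 payoff=0.0000 vs cont=0.0000 → 0.0000 [wait]  node(7,6) S=318.9194 payoff=0.0000 vs cont=0.0000 → 0.0000 [wait]  node(7,7) S=425.9706 payoff=0.0000 vs cont=0.0000 → 0.0000 [wait]  ⇒ S*(7)=100.2042
t_6: node(6,0) S=64.9140 payoff=72.1260 vs cont=71.4594 → 72.1260 [stop]  node(6,1) S=86.7035 payoff=50.3365 vs cont=49.6698 → 50.3365 [stop]  node(6,2) S=115.8072 payoff=21.2328 vs cont=24.6625 → 24.6625 [wait]  node(6,3) S=154.6800 payoff=0.0000 vs cont=6.4877 → 6.4877 [wait]  node(6,4) S=206.6012 payoff=0.0000 vs cont=0.4416 → 0.4416 [wait]  node(6,5) S=275.9507 payoff=0.0000 vs cont=0.0000 → 0.0000 [wait]  node(6,6) S=368.5787 payoff=0.0000 vs cont=0.0000 → 0.0000 [wait]  ⇒ S*(6)=86.7035
t_5: node(5,0) S=75.0218 payoff=62.0182 vs cont=61.3515 → 62.0182 [stop]  node(5,1) S=100.2042 payoff=36.8358 vs cont=37.8098 → 37.8098 [wait]  node(5,2) S=133.8397 payoff=3.2003 vs cont=15.8481 → 15.8481 [wait]  node(5,3) S=178.7654 payoff=0.0000 vs cont=3.5638 → 3.5638 [wait]  node(5,4) S=238.7713 payoff=0.0000 vs cont=0.2282 → 0.2282 [wait]  node(5,5) S=318.9194 payoff=0.0000 vs cont=0.0000 → 0.0000 [wait]  ⇒ S*(5)=75.0218
t_4: node(4,0) S=86.7035 payoff=50.3365 vs cont=50.1357 → 50.3365 [stop]  node(4,1) S=115.8072 payoff=21.2328 vs cont=27.1199 → 27.1199 [wait]  node(4,2) S=154.6800 payoff=0.0000 vs cont=9.8945 → 9.8945 [wait]  node(4,3) S=206.6012 payoff=0.0000 vs cont=1.9508 → 1.9508 [wait]  node(4,4) S=275.9507 payoff=0.0000 vs cont=0.1179 → 0.1179 [wait]  ⇒ S*(4)=86.7035
t_3: node(3,0) S=100.2042 payoff=36.8358 vs cont=38.9853 → 38.9853 [wait]  node(3,1) S=133.8397 payoff=3.2003 vs cont=18.7477 → 18.7477 [wait]  node(3,2) S=178.7654 payoff=0.0000 vs cont=6.0463 → 6.0463 [wait]  node(3,3) S=238.7713 payoff=0.0000 vs cont=1.0645 → 1.0645 [wait]  ⇒ S*(3)=-
t_2: node(2,0) S=115.8072 payoff=21.2328 vs cont=29.1145 → 29.1145 [wait]  node(2,1) S=154.6800 payoff=0.0000 vs cont=12.5804 → 12.5804 [wait]  node(2,2) S=206.6012 payoff=0.0000 vs cont=3.6337 → 3.6337 [wait]  ⇒ S*(2)=-
t_1: node(1,0) S=133.8397 payoff=3.2003 vs cont=21.0633 → 21.0633 [wait]  node(1,1) S=178.7654 payoff=0.0000 vs cont=8.2393 → 8.2393 [wait]  ⇒ S*(1)=-
t_0: node(0,0) S=154.6800 payoff=0.0000 vs cont=14.8262 → 14.8262 [wait]  ⇒ S*(0)=-

price = 14.8262
boundary = - - - - 86.7035 75.0218 86.7035 100.2042 115.8072
tree:
14.8262
21.0633 8.2393
29.1145 12.5804 3.6337
38.9853 18.7477 6.0463 1.0645
50.3365 27.1199 9.8945 1.9508 0.1179
62.0182 37.8098 15.8481 3.5638 0.2282 0.0000
72.1260 50.3365 24.6625 6.4877 0.4416 0.0000 0.0000
80.8720 62.0182 36.8358 11.7634 0.8546 0.0000 0.0000 0.0000
88.4397 72.1260 50.3365 21.2328 1.6538 0.0000 0.0000 0.0000 0.0000
94.9877 80.8720 62.0182 36.8358 3.2003 0.0000 0.0000 0.0000 0.0000 0.0000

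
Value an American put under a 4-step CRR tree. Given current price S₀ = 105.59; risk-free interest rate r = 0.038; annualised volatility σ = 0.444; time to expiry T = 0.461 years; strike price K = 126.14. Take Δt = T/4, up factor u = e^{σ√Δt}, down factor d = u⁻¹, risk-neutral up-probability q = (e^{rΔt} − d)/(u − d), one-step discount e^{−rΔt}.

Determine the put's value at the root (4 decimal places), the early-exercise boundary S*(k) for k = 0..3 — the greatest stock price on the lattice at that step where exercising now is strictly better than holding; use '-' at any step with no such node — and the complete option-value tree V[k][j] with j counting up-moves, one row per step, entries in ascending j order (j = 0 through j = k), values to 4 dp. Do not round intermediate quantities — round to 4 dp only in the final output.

params: Δt=0.11525 u=1.16268 d=0.86008 q=0.47689 e^(-rΔt)=0.99563
t_4 payoffs: 68.3602 48.0313 20.5500 0.0000 0.0000
t_3: node(3,0) S=67.1796 payoff=58.9604 vs cont=58.4092 → 58.9604 [stop]  node(3,1) S=90.8157 payoff=35.3243 vs cont=34.7731 → 35.3243 [stop]  node(3,2) S=122.7678 payoff=3.3722 vs cont=10.7029 → 10.7029 [wait]  node(3,3) S=165.9618 payoff=0.0000 vs cont=0.0000 → 0.0000 [wait]  ⇒ S*(3)=90.8157
t_2: node(2,0) S=78.1087 payoff=48.0313 vs cont=47.4801 → 48.0313 [stop]  node(2,1) S=105.5900 payoff=20.5500 vs cont=23.4795 → 23.4795 [wait]  node(2,2) S=142.7402 payoff=0.0000 vs cont=5.5743 → 5.5743 [wait]  ⇒ S*(2)=78.1087
t_1: node(1,0) S=90.8157 payoff=35.3243 vs cont=36.1640 → 36.1640 [wait]  node(1,1) S=122.7678 payoff=3.3722 vs cont=14.8753 → 14.8753 [wait]  ⇒ S*(1)=-
t_0: node(0,0) S=105.5900 payoff=20.5500 vs cont=25.8979 → 25.8979 [wait]  ⇒ S*(0)=-

price = 25.8979
boundary = - - 78.1087 90.8157
tree:
25.8979
36.1640 14.8753
48.0313 23.4795 5.5743
58.9604 35.3243 10.7029 0.0000
68.3602 48.0313 20.5500 0.0000 0.0000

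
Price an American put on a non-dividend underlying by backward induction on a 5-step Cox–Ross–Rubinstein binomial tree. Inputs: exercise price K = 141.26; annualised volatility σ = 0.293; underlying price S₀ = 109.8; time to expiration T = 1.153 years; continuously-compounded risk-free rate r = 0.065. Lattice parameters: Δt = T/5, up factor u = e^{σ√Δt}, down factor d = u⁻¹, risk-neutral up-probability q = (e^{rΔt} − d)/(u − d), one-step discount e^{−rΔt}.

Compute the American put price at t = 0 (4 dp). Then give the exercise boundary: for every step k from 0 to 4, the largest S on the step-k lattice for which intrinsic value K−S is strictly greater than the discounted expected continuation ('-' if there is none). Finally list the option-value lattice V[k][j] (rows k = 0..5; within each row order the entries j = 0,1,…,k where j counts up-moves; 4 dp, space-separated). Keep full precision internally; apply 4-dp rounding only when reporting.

price = 32.1251
boundary = - 95.3886 109.8000 95.3886 109.8000
tree:
32.1251
45.8714 20.2891
58.3912 31.4600 10.5012
69.2678 45.8714 18.5297 3.3478
78.7169 58.3912 31.4600 7.0559 0.0000
86.9257 69.2678 45.8714 14.8714 0.0000 0.0000

params: Δt=0.23060 u=1.15108 d=0.86875 q=0.51837 e^(-rΔt)=0.98512
t_5 payoffs: 86.9257 69.2678 45.8714 14.8714 0.0000 0.0000
t_4: node(4,0) S=62.5431 payoff=78.7169 vs cont=76.6153 → 78.7169 [stop]  node(4,1) S=82.8688 payoff=58.3912 vs cont=56.2897 → 58.3912 [stop]  node(4,2) S=109.8000 payoff=31.4600 vs cont=29.3584 → 31.4600 [stop]  node(4,3) S=145.4835 payoff=0.0000 vs cont=7.0559 → 7.0559 [wait]  node(4,4) S=192.7636 payoff=0.0000 vs cont=0.0000 → 0.0000 [wait]  ⇒ S*(4)=109.8000
t_3: node(3,0) S=71.9922 payoff=69.2678 vs cont=67.1663 → 69.2678 [stop]  node(3,1) S=95.3886 payoff=45.8714 vs cont=43.7698 → 45.8714 [stop]  node(3,2) S=126.3886 payoff=14.8714 vs cont=18.5297 → 18.5297 [wait]  node(3,3) S=167.4632 payoff=0.0000 vs cont=3.3478 → 3.3478 [wait]  ⇒ S*(3)=95.3886
t_2: node(2,0) S=82.8688 payoff=58.3912 vs cont=56.2897 → 58.3912 [stop]  node(2,1) S=109.8000 payoff=31.4600 vs cont=31.2266 → 31.4600 [stop]  node(2,2) S=145.4835 payoff=0.0000 vs cont=10.5012 → 10.5012 [wait]  ⇒ S*(2)=109.8000
t_1: node(1,0) S=95.3886 payoff=45.8714 vs cont=43.7698 → 45.8714 [stop]  node(1,1) S=126.3886 payoff=14.8714 vs cont=20.2891 → 20.2891 [wait]  ⇒ S*(1)=95.3886
t_0: node(0,0) S=109.8000 payoff=31.4600 vs cont=32.1251 → 32.1251 [wait]  ⇒ S*(0)=-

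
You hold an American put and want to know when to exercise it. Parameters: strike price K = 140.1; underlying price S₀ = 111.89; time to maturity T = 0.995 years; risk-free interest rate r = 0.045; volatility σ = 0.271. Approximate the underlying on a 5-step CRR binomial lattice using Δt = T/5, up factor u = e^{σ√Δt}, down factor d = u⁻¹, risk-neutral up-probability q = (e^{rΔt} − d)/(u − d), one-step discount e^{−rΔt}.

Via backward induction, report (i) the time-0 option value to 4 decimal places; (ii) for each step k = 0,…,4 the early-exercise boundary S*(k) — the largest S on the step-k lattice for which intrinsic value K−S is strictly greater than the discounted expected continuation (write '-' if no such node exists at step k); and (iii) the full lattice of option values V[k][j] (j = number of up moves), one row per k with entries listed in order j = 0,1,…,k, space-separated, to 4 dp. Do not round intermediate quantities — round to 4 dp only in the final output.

Δt=0.19900  u=1.12850  d=0.88613  q=0.50693  discount=0.99108
step 5 (expiry): payoffs max(K−S,0) = 78.9666 62.2455 40.9509 13.8319 0.0000 0.0000
step 4: (k=4,j=0): S=68.9892, (K−S)⁺=71.1108, hold=69.8618 ⇒ V=71.1108 exercise | (k=4,j=1): S=87.8590, (K−S)⁺=52.2410, hold=50.9920 ⇒ V=52.2410 exercise | (k=4,j=2): S=111.8900, (K−S)⁺=28.2100, hold=26.9610 ⇒ V=28.2100 exercise | (k=4,j=3): S=142.4939, (K−S)⁺=0.0000, hold=6.7593 ⇒ V=6.7593 continue | (k=4,j=4): S=181.4685, (K−S)⁺=0.0000, hold=0.0000 ⇒ V=0.0000 continue  boundary S*=111.8900
step 3: (k=3,j=0): S=77.8545, (K−S)⁺=62.2455, hold=60.9965 ⇒ V=62.2455 exercise | (k=3,j=1): S=99.1491, (K−S)⁺=40.9509, hold=39.7019 ⇒ V=40.9509 exercise | (k=3,j=2): S=126.2681, (K−S)⁺=13.8319, hold=17.1815 ⇒ V=17.1815 continue | (k=3,j=3): S=160.8047, (K−S)⁺=0.0000, hold=3.3031 ⇒ V=3.3031 continue  boundary S*=99.1491
step 2: (k=2,j=0): S=87.8590, (K−S)⁺=52.2410, hold=50.9920 ⇒ V=52.2410 exercise | (k=2,j=1): S=111.8900, (K−S)⁺=28.2100, hold=28.6439 ⇒ V=28.6439 continue | (k=2,j=2): S=142.4939, (K−S)⁺=0.0000, hold=10.0557 ⇒ V=10.0557 continue  boundary S*=87.8590
step 1: (k=1,j=0): S=99.1491, (K−S)⁺=40.9509, hold=39.9199 ⇒ V=40.9509 exercise | (k=1,j=1): S=126.2681, (K−S)⁺=13.8319, hold=19.0497 ⇒ V=19.0497 continue  boundary S*=99.1491
step 0: (k=0,j=0): S=111.8900, (K−S)⁺=28.2100, hold=29.5825 ⇒ V=29.5825 continue  boundary S*=-

price = 29.5825
boundary = - 99.1491 87.8590 99.1491 111.8900
tree:
29.5825
40.9509 19.0497
52.2410 28.6439 10.0557
62.2455 40.9509 17.1815 3.3031
71.1108 52.2410 28.2100 6.7593 0.0000
78.9666 62.2455 40.9509 13.8319 0.0000 0.0000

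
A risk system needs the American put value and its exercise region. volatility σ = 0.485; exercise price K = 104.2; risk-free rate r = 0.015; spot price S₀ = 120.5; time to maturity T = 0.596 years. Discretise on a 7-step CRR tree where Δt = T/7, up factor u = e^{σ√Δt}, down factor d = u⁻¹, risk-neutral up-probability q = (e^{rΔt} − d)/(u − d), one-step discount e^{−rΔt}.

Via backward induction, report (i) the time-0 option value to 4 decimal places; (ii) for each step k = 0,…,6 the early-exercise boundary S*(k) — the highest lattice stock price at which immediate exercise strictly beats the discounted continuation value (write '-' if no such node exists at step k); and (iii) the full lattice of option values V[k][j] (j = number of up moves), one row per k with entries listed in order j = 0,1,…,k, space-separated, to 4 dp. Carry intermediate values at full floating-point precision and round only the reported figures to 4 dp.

price = 8.9194
boundary = - - - - 68.4136 78.8141 68.4136
tree:
8.9194
13.2909 3.9978
19.2357 6.6013 1.0631
26.8447 10.6795 2.0052 0.0000
35.7864 16.8014 3.7824 0.0000 0.0000
44.8143 25.3859 7.1348 0.0000 0.0000 0.0000
52.6510 35.7864 13.4582 0.0000 0.0000 0.0000 0.0000
59.4535 44.8143 25.3859 0.0000 0.0000 0.0000 0.0000 0.0000

Δt=0.08514, u=1.15202, d=0.86804, q=0.46918, disc=e^(-rΔt)=0.99872
k=7 terminal: V=max(K-S,0) → 59.4535 44.8143 25.3859 0.0000 0.0000 0.0000 0.0000 0.0000
k=6: j=0 S=51.5490 intr=52.6510 cont=52.5180 V=52.6510[EX]; j=1 S=68.4136 intr=35.7864 cont=35.6534 V=35.7864[EX]; j=2 S=90.7956 intr=13.4044 cont=13.4582 V=13.4582[hold]; j=3 S=120.5000 intr=0.0000 cont=0.0000 V=0.0000[hold]; j=4 S=159.9224 intr=0.0000 cont=0.0000 V=0.0000[hold]; j=5 S=212.2420 intr=0.0000 cont=0.0000 V=0.0000[hold]; j=6 S=281.6784 intr=0.0000 cont=0.0000 V=0.0000[hold]  S*(6)=68.4136
k=5: j=0 S=59.3857 intr=44.8143 cont=44.6813 V=44.8143[EX]; j=1 S=78.8141 intr=25.3859 cont=25.2781 V=25.3859[EX]; j=2 S=104.5986 intr=0.0000 cont=7.1348 V=7.1348[hold]; j=3 S=138.8187 intr=0.0000 cont=0.0000 V=0.0000[hold]; j=4 S=184.2342 intr=0.0000 cont=0.0000 V=0.0000[hold]; j=5 S=244.5076 intr=0.0000 cont=0.0000 V=0.0000[hold]  S*(5)=78.8141
k=4: j=0 S=68.4136 intr=35.7864 cont=35.6534 V=35.7864[EX]; j=1 S=90.7956 intr=13.4044 cont=16.8014 V=16.8014[hold]; j=2 S=120.5000 intr=0.0000 cont=3.7824 V=3.7824[hold]; j=3 S=159.9224 intr=0.0000 cont=0.0000 V=0.0000[hold]; j=4 S=212.2420 intr=0.0000 cont=0.0000 V=0.0000[hold]  S*(4)=68.4136
k=3: j=0 S=78.8141 intr=25.3859 cont=26.8447 V=26.8447[hold]; j=1 S=104.5986 intr=0.0000 cont=10.6795 V=10.6795[hold]; j=2 S=138.8187 intr=0.0000 cont=2.0052 V=2.0052[hold]; j=3 S=184.2342 intr=0.0000 cont=0.0000 V=0.0000[hold]  S*(3)=-
k=2: j=0 S=90.7956 intr=13.4044 cont=19.2357 V=19.2357[hold]; j=1 S=120.5000 intr=0.0000 cont=6.6013 V=6.6013[hold]; j=2 S=159.9224 intr=0.0000 cont=1.0631 V=1.0631[hold]  S*(2)=-
k=1: j=0 S=104.5986 intr=0.0000 cont=13.2909 V=13.2909[hold]; j=1 S=138.8187 intr=0.0000 cont=3.9978 V=3.9978[hold]  S*(1)=-
k=0: j=0 S=120.5000 intr=0.0000 cont=8.9194 V=8.9194[hold]  S*(0)=-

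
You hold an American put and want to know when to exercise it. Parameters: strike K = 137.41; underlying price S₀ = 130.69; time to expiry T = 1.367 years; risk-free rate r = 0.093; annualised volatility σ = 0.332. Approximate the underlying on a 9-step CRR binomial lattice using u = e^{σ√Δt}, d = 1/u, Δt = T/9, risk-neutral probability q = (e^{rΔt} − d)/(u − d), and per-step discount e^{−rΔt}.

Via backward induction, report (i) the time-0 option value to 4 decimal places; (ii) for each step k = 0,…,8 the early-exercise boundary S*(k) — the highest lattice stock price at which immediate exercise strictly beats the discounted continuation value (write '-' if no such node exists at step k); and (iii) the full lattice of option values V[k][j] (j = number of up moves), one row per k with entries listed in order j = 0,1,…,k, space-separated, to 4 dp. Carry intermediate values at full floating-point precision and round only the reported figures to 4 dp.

Δt=0.15189  u=1.13813  d=0.87863  q=0.52252  discount=0.98597
step 9 (expiry): payoffs max(K−S,0) = 96.6249 84.5790 68.9755 48.7634 22.5817 0.0000 0.0000 0.0000 0.0000 0.0000
step 8: (k=8,j=0): S=46.4189, (K−S)⁺=90.9911, hold=89.0637 ⇒ V=90.9911 exercise | (k=8,j=1): S=60.1287, (K−S)⁺=77.2813, hold=75.3539 ⇒ V=77.2813 exercise | (k=8,j=2): S=77.8877, (K−S)⁺=59.5223, hold=57.5950 ⇒ V=59.5223 exercise | (k=8,j=3): S=100.8917, (K−S)⁺=36.5183, hold=34.5909 ⇒ V=36.5183 exercise | (k=8,j=4): S=130.6900, (K−S)⁺=6.7200, hold=10.6311 ⇒ V=10.6311 continue | (k=8,j=5): S=169.2892, (K−S)⁺=0.0000, hold=0.0000 ⇒ V=0.0000 continue | (k=8,j=6): S=219.2886, (K−S)⁺=0.0000, hold=0.0000 ⇒ V=0.0000 continue | (k=8,j=7): S=284.0553, (K−S)⁺=0.0000, hold=0.0000 ⇒ V=0.0000 continue | (k=8,j=8): S=367.9507, (K−S)⁺=0.0000, hold=0.0000 ⇒ V=0.0000 continue  boundary S*=100.8917
step 7: (k=7,j=0): S=52.8310, (K−S)⁺=84.5790, hold=82.6517 ⇒ V=84.5790 exercise | (k=7,j=1): S=68.4345, (K−S)⁺=68.9755, hold=67.0481 ⇒ V=68.9755 exercise | (k=7,j=2): S=88.6466, (K−S)⁺=48.7634, hold=46.8360 ⇒ V=48.7634 exercise | (k=7,j=3): S=114.8283, (K−S)⁺=22.5817, hold=22.6693 ⇒ V=22.6693 continue | (k=7,j=4): S=148.7427, (K−S)⁺=0.0000, hold=5.0050 ⇒ V=5.0050 continue | (k=7,j=5): S=192.6738, (K−S)⁺=0.0000, hold=0.0000 ⇒ V=0.0000 continue | (k=7,j=6): S=249.5798, (K−S)⁺=0.0000, hold=0.0000 ⇒ V=0.0000 continue | (k=7,j=7): S=323.2930, (K−S)⁺=0.0000, hold=0.0000 ⇒ V=0.0000 continue  boundary S*=88.6466
step 6: (k=6,j=0): S=60.1287, (K−S)⁺=77.2813, hold=75.3539 ⇒ V=77.2813 exercise | (k=6,j=1): S=77.8877, (K−S)⁺=59.5223, hold=57.5950 ⇒ V=59.5223 exercise | (k=6,j=2): S=100.8917, (K−S)⁺=36.5183, hold=34.6360 ⇒ V=36.5183 exercise | (k=6,j=3): S=130.6900, (K−S)⁺=6.7200, hold=13.2509 ⇒ V=13.2509 continue | (k=6,j=4): S=169.2892, (K−S)⁺=0.0000, hold=2.3563 ⇒ V=2.3563 continue | (k=6,j=5): S=219.2886, (K−S)⁺=0.0000, hold=0.0000 ⇒ V=0.0000 continue | (k=6,j=6): S=284.0553, (K−S)⁺=0.0000, hold=0.0000 ⇒ V=0.0000 continue  boundary S*=100.8917
step 5: (k=5,j=0): S=68.4345, (K−S)⁺=68.9755, hold=67.0481 ⇒ V=68.9755 exercise | (k=5,j=1): S=88.6466, (K−S)⁺=48.7634, hold=46.8360 ⇒ V=48.7634 exercise | (k=5,j=2): S=114.8283, (K−S)⁺=22.5817, hold=24.0190 ⇒ V=24.0190 continue | (k=5,j=3): S=148.7427, (K−S)⁺=0.0000, hold=7.4522 ⇒ V=7.4522 continue | (k=5,j=4): S=192.6738, (K−S)⁺=0.0000, hold=1.1093 ⇒ V=1.1093 continue | (k=5,j=5): S=249.5798, (K−S)⁺=0.0000, hold=0.0000 ⇒ V=0.0000 continue  boundary S*=88.6466
step 4: (k=4,j=0): S=77.8877, (K−S)⁺=59.5223, hold=57.5950 ⇒ V=59.5223 exercise | (k=4,j=1): S=100.8917, (K−S)⁺=36.5183, hold=35.3314 ⇒ V=36.5183 exercise | (k=4,j=2): S=130.6900, (K−S)⁺=6.7200, hold=15.1471 ⇒ V=15.1471 continue | (k=4,j=3): S=169.2892, (K−S)⁺=0.0000, hold=4.0799 ⇒ V=4.0799 continue | (k=4,j=4): S=219.2886, (K−S)⁺=0.0000, hold=0.5222 ⇒ V=0.5222 continue  boundary S*=100.8917
step 3: (k=3,j=0): S=88.6466, (K−S)⁺=48.7634, hold=46.8360 ⇒ V=48.7634 exercise | (k=3,j=1): S=114.8283, (K−S)⁺=22.5817, hold=24.9959 ⇒ V=24.9959 continue | (k=3,j=2): S=148.7427, (K−S)⁺=0.0000, hold=9.2329 ⇒ V=9.2329 continue | (k=3,j=3): S=192.6738, (K−S)⁺=0.0000, hold=2.1898 ⇒ V=2.1898 continue  boundary S*=88.6466
step 2: (k=2,j=0): S=100.8917, (K−S)⁺=36.5183, hold=35.8347 ⇒ V=36.5183 exercise | (k=2,j=1): S=130.6900, (K−S)⁺=6.7200, hold=16.5244 ⇒ V=16.5244 continue | (k=2,j=2): S=169.2892, (K−S)⁺=0.0000, hold=5.4749 ⇒ V=5.4749 continue  boundary S*=100.8917
step 1: (k=1,j=0): S=114.8283, (K−S)⁺=22.5817, hold=25.7054 ⇒ V=25.7054 continue | (k=1,j=1): S=148.7427, (K−S)⁺=0.0000, hold=10.6000 ⇒ V=10.6000 continue  boundary S*=-
step 0: (k=0,j=0): S=130.6900, (K−S)⁺=6.7200, hold=17.5628 ⇒ V=17.5628 continue  boundary S*=-

price = 17.5628
boundary = - - 100.8917 88.6466 100.8917 88.6466 100.8917 88.6466 100.8917
tree:
17.5628
25.7054 10.6000
36.5183 16.5244 5.4749
48.7634 24.9959 9.2329 2.1898
59.5223 36.5183 15.1471 4.0799 0.5222
68.9755 48.7634 24.0190 7.4522 1.1093 0.0000
77.2813 59.5223 36.5183 13.2509 2.3563 0.0000 0.0000
84.5790 68.9755 48.7634 22.6693 5.0050 0.0000 0.0000 0.0000
90.9911 77.2813 59.5223 36.5183 10.6311 0.0000 0.0000 0.0000 0.0000
96.6249 84.5790 68.9755 48.7634 22.5817 0.0000 0.0000 0.0000 0.0000 0.0000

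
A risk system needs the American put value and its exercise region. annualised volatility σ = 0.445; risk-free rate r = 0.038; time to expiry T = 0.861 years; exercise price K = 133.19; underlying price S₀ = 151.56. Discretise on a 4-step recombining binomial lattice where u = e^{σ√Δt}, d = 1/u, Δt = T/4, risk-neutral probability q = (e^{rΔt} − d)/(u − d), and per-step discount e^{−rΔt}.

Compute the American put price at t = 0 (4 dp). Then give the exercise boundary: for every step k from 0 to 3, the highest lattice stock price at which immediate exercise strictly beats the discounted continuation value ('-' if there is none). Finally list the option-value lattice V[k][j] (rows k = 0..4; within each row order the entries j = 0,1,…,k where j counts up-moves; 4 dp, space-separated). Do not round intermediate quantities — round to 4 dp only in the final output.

price = 14.2923
boundary = - - - 81.5819
tree:
14.2923
22.8521 4.8250
35.2746 9.1495 0.0000
51.6081 17.3499 0.0000 0.0000
66.8263 32.9000 0.0000 0.0000 0.0000

Δt=0.21525, u=1.22932, d=0.81346, q=0.46832, disc=e^(-rΔt)=0.99185
k=4 terminal: V=max(K-S,0) → 66.8263 32.9000 0.0000 0.0000 0.0000
k=3: j=0 S=81.5819 intr=51.6081 cont=50.5231 V=51.6081[EX]; j=1 S=123.2881 intr=9.9019 cont=17.3499 V=17.3499[hold]; j=2 S=186.3151 intr=0.0000 cont=0.0000 V=0.0000[hold]; j=3 S=281.5628 intr=0.0000 cont=0.0000 V=0.0000[hold]  S*(3)=81.5819
k=2: j=0 S=100.2900 intr=32.9000 cont=35.2746 V=35.2746[hold]; j=1 S=151.5600 intr=0.0000 cont=9.1495 V=9.1495[hold]; j=2 S=229.0402 intr=0.0000 cont=0.0000 V=0.0000[hold]  S*(2)=-
k=1: j=0 S=123.2881 intr=9.9019 cont=22.8521 V=22.8521[hold]; j=1 S=186.3151 intr=0.0000 cont=4.8250 V=4.8250[hold]  S*(1)=-
k=0: j=0 S=151.5600 intr=0.0000 cont=14.2923 V=14.2923[hold]  S*(0)=-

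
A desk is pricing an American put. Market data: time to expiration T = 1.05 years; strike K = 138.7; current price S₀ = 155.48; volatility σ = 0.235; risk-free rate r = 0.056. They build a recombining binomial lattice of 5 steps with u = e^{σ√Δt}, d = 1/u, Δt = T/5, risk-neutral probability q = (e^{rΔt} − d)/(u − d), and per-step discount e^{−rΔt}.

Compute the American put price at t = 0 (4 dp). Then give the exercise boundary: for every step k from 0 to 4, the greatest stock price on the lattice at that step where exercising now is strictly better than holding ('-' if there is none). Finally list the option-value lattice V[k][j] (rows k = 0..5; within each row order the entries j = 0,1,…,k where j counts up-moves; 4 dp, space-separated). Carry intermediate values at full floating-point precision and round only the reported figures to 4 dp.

price = 4.7769
boundary = - - - 112.5554 125.3533
tree:
4.7769
8.7228 1.3555
15.4470 2.9053 0.0000
26.1446 6.2270 0.0000 0.0000
37.6359 13.3467 0.0000 0.0000 0.0000
47.9540 26.1446 0.0000 0.0000 0.0000 0.0000

params: Δt=0.21000 u=1.11370 d=0.89791 q=0.52792 e^(-rΔt)=0.98831
t_5 payoffs: 47.9540 26.1446 0.0000 0.0000 0.0000 0.0000
t_4: node(4,0) S=101.0641 payoff=37.6359 vs cont=36.0143 → 37.6359 [stop]  node(4,1) S=125.3533 payoff=13.3467 vs cont=12.1980 → 13.3467 [stop]  node(4,2) S=155.4800 payoff=0.0000 vs cont=0.0000 → 0.0000 [wait]  node(4,3) S=192.8472 payoff=0.0000 vs cont=0.0000 → 0.0000 [wait]  node(4,4) S=239.1950 payoff=0.0000 vs cont=0.0000 → 0.0000 [wait]  ⇒ S*(4)=125.3533
t_3: node(3,0) S=112.5554 payoff=26.1446 vs cont=24.5230 → 26.1446 [stop]  node(3,1) S=139.6063 payoff=0.0000 vs cont=6.2270 → 6.2270 [wait]  node(3,2) S=173.1585 payoff=0.0000 vs cont=0.0000 → 0.0000 [wait]  node(3,3) S=214.7745 payoff=0.0000 vs cont=0.0000 → 0.0000 [wait]  ⇒ S*(3)=112.5554
t_2: node(2,0) S=125.3533 payoff=13.3467 vs cont=15.4470 → 15.4470 [wait]  node(2,1) S=155.4800 payoff=0.0000 vs cont=2.9053 → 2.9053 [wait]  node(2,2) S=192.8472 payoff=0.0000 vs cont=0.0000 → 0.0000 [wait]  ⇒ S*(2)=-
t_1: node(1,0) S=139.6063 payoff=0.0000 vs cont=8.7228 → 8.7228 [wait]  node(1,1) S=173.1585 payoff=0.0000 vs cont=1.3555 → 1.3555 [wait]  ⇒ S*(1)=-
t_0: node(0,0) S=155.4800 payoff=0.0000 vs cont=4.7769 → 4.7769 [wait]  ⇒ S*(0)=-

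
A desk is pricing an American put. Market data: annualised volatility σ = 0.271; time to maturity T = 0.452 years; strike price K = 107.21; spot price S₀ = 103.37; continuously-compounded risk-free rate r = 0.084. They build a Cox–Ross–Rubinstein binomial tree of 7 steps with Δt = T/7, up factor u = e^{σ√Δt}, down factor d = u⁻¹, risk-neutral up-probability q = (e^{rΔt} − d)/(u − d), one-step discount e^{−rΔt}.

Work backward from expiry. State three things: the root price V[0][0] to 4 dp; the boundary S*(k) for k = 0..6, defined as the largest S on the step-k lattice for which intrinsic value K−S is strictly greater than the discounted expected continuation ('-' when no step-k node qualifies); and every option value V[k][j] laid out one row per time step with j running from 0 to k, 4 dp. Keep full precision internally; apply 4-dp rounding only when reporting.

price = 8.0310
boundary = - - 90.0700 84.0762 90.0700 84.0762 90.0700
tree:
8.0310
11.9525 4.5273
17.1400 7.3315 2.0091
23.1338 11.4604 3.6308 0.5464
28.7287 17.1400 6.3841 1.1500 0.0000
33.9513 23.1338 10.7899 2.4201 0.0000 0.0000
38.8264 28.7287 17.1400 5.0932 0.0000 0.0000 0.0000
43.3770 33.9513 23.1338 10.7189 0.0000 0.0000 0.0000 0.0000

Δt=0.06457, u=1.07129, d=0.93345, q=0.52225, disc=e^(-rΔt)=0.99459
k=7 terminal: V=max(K-S,0) → 43.3770 33.9513 23.1338 10.7189 0.0000 0.0000 0.0000 0.0000
k=6: j=0 S=68.3836 intr=38.8264 cont=38.2464 V=38.8264[EX]; j=1 S=78.4813 intr=28.7287 cont=28.1488 V=28.7287[EX]; j=2 S=90.0700 intr=17.1400 cont=16.5600 V=17.1400[EX]; j=3 S=103.3700 intr=3.8400 cont=5.0932 V=5.0932[hold]; j=4 S=118.6339 intr=0.0000 cont=0.0000 V=0.0000[hold]; j=5 S=136.1516 intr=0.0000 cont=0.0000 V=0.0000[hold]; j=6 S=156.2561 intr=0.0000 cont=0.0000 V=0.0000[hold]  S*(6)=90.0700
k=5: j=0 S=73.2587 intr=33.9513 cont=33.3714 V=33.9513[EX]; j=1 S=84.0762 intr=23.1338 cont=22.5538 V=23.1338[EX]; j=2 S=96.4911 intr=10.7189 cont=10.7899 V=10.7899[hold]; j=3 S=110.7393 intr=0.0000 cont=2.4201 V=2.4201[hold]; j=4 S=127.0913 intr=0.0000 cont=0.0000 V=0.0000[hold]; j=5 S=145.8579 intr=0.0000 cont=0.0000 V=0.0000[hold]  S*(5)=84.0762
k=4: j=0 S=78.4813 intr=28.7287 cont=28.1488 V=28.7287[EX]; j=1 S=90.0700 intr=17.1400 cont=16.5969 V=17.1400[EX]; j=2 S=103.3700 intr=3.8400 cont=6.3841 V=6.3841[hold]; j=3 S=118.6339 intr=0.0000 cont=1.1500 V=1.1500[hold]; j=4 S=136.1516 intr=0.0000 cont=0.0000 V=0.0000[hold]  S*(4)=90.0700
k=3: j=0 S=84.0762 intr=23.1338 cont=22.5538 V=23.1338[EX]; j=1 S=96.4911 intr=10.7189 cont=11.4604 V=11.4604[hold]; j=2 S=110.7393 intr=0.0000 cont=3.6308 V=3.6308[hold]; j=3 S=127.0913 intr=0.0000 cont=0.5464 V=0.5464[hold]  S*(3)=84.0762
k=2: j=0 S=90.0700 intr=17.1400 cont=16.9452 V=17.1400[EX]; j=1 S=103.3700 intr=3.8400 cont=7.3315 V=7.3315[hold]; j=2 S=118.6339 intr=0.0000 cont=2.0091 V=2.0091[hold]  S*(2)=90.0700
k=1: j=0 S=96.4911 intr=10.7189 cont=11.9525 V=11.9525[hold]; j=1 S=110.7393 intr=0.0000 cont=4.5273 V=4.5273[hold]  S*(1)=-
k=0: j=0 S=103.3700 intr=3.8400 cont=8.0310 V=8.0310[hold]  S*(0)=-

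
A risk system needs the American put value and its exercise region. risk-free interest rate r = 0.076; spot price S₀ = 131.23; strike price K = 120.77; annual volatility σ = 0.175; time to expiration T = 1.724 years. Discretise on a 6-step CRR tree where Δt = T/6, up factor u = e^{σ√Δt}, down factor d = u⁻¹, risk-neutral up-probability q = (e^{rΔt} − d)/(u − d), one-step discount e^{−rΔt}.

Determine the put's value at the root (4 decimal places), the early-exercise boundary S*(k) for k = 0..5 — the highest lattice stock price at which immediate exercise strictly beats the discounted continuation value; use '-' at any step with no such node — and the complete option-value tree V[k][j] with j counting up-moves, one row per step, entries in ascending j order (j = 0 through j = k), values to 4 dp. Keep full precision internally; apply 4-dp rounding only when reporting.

price = 3.2756
boundary = - - - 99.0409 108.7813 99.0409
tree:
3.2756
6.3870 1.2712
12.0364 2.7642 0.2983
21.7291 5.8606 0.7511 0.0000
30.5973 11.9887 1.8911 0.0000 0.0000
38.6714 21.7291 4.7615 0.0000 0.0000 0.0000
46.0226 30.5973 11.9887 0.0000 0.0000 0.0000 0.0000

Δt=0.28733, u=1.09835, d=0.91046, q=0.59407, disc=e^(-rΔt)=0.97840
k=6 terminal: V=max(K-S,0) → 46.0226 30.5973 11.9887 0.0000 0.0000 0.0000 0.0000
k=5: j=0 S=82.0986 intr=38.6714 cont=36.0627 V=38.6714[EX]; j=1 S=99.0409 intr=21.7291 cont=19.1204 V=21.7291[EX]; j=2 S=119.4796 intr=1.2904 cont=4.7615 V=4.7615[hold]; j=3 S=144.1360 intr=0.0000 cont=0.0000 V=0.0000[hold]; j=4 S=173.8808 intr=0.0000 cont=0.0000 V=0.0000[hold]; j=5 S=209.7638 intr=0.0000 cont=0.0000 V=0.0000[hold]  S*(5)=99.0409
k=4: j=0 S=90.1727 intr=30.5973 cont=27.9886 V=30.5973[EX]; j=1 S=108.7813 intr=11.9887 cont=11.3975 V=11.9887[EX]; j=2 S=131.2300 intr=0.0000 cont=1.8911 V=1.8911[hold]; j=3 S=158.3114 intr=0.0000 cont=0.0000 V=0.0000[hold]; j=4 S=190.9814 intr=0.0000 cont=0.0000 V=0.0000[hold]  S*(4)=108.7813
k=3: j=0 S=99.0409 intr=21.7291 cont=19.1204 V=21.7291[EX]; j=1 S=119.4796 intr=1.2904 cont=5.8606 V=5.8606[hold]; j=2 S=144.1360 intr=0.0000 cont=0.7511 V=0.7511[hold]; j=3 S=173.8808 intr=0.0000 cont=0.0000 V=0.0000[hold]  S*(3)=99.0409
k=2: j=0 S=108.7813 intr=11.9887 cont=12.0364 V=12.0364[hold]; j=1 S=131.2300 intr=0.0000 cont=2.7642 V=2.7642[hold]; j=2 S=158.3114 intr=0.0000 cont=0.2983 V=0.2983[hold]  S*(2)=-
k=1: j=0 S=119.4796 intr=1.2904 cont=6.3870 V=6.3870[hold]; j=1 S=144.1360 intr=0.0000 cont=1.2712 V=1.2712[hold]  S*(1)=-
k=0: j=0 S=131.2300 intr=0.0000 cont=3.2756 V=3.2756[hold]  S*(0)=-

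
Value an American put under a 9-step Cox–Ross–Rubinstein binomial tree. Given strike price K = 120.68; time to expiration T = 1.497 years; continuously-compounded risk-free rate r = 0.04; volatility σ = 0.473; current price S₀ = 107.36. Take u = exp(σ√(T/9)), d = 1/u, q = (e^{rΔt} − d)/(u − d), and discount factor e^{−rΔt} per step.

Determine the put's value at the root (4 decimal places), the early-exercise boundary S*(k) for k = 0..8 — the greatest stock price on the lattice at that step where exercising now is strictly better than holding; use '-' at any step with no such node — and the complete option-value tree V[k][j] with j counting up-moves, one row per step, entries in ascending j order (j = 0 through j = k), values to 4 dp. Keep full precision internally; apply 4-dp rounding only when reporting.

price = 29.6402
boundary = - - - 60.1874 49.6280 60.1874 72.9936 60.1874 72.9936
tree:
29.6402
38.7437 19.7600
49.1817 27.4827 11.3016
60.4926 37.0814 17.0112 5.0012
71.0520 48.3107 24.9013 8.3243 1.3116
79.7589 60.4926 35.2123 13.5871 2.4871 0.0000
86.9382 71.0520 47.6864 21.5969 4.7161 0.0000 0.0000
92.8579 79.7589 60.4926 33.0504 8.9428 0.0000 0.0000 0.0000
97.7391 86.9382 71.0520 47.6864 16.9576 0.0000 0.0000 0.0000 0.0000
101.7639 92.8579 79.7589 60.4926 32.1555 0.0000 0.0000 0.0000 0.0000 0.0000

Δt=0.16633, u=1.21277, d=0.82456, q=0.46912, disc=e^(-rΔt)=0.99337
k=9 terminal: V=max(K-S,0) → 101.7639 92.8579 79.7589 60.4926 32.1555 0.0000 0.0000 0.0000 0.0000 0.0000
k=8: j=0 S=22.9409 intr=97.7391 cont=96.9388 V=97.7391[EX]; j=1 S=33.7418 intr=86.9382 cont=86.1379 V=86.9382[EX]; j=2 S=49.6280 intr=71.0520 cont=70.2518 V=71.0520[EX]; j=3 S=72.9936 intr=47.6864 cont=46.8862 V=47.6864[EX]; j=4 S=107.3600 intr=13.3200 cont=16.9576 V=16.9576[hold]; j=5 S=157.9067 intr=0.0000 cont=0.0000 V=0.0000[hold]; j=6 S=232.2515 intr=0.0000 cont=0.0000 V=0.0000[hold]; j=7 S=341.5989 intr=0.0000 cont=0.0000 V=0.0000[hold]; j=8 S=502.4286 intr=0.0000 cont=0.0000 V=0.0000[hold]  S*(8)=72.9936
k=7: j=0 S=27.8221 intr=92.8579 cont=92.0577 V=92.8579[EX]; j=1 S=40.9211 intr=79.7589 cont=78.9586 V=79.7589[EX]; j=2 S=60.1874 intr=60.4926 cont=59.6923 V=60.4926[EX]; j=3 S=88.5245 intr=32.1555 cont=33.0504 V=33.0504[hold]; j=4 S=130.2031 intr=0.0000 cont=8.9428 V=8.9428[hold]; j=5 S=191.5047 intr=0.0000 cont=0.0000 V=0.0000[hold]; j=6 S=281.6679 intr=0.0000 cont=0.0000 V=0.0000[hold]; j=7 S=414.2814 intr=0.0000 cont=0.0000 V=0.0000[hold]  S*(7)=60.1874
k=6: j=0 S=33.7418 intr=86.9382 cont=86.1379 V=86.9382[EX]; j=1 S=49.6280 intr=71.0520 cont=70.2518 V=71.0520[EX]; j=2 S=72.9936 intr=47.6864 cont=47.3032 V=47.6864[EX]; j=3 S=107.3600 intr=13.3200 cont=21.5969 V=21.5969[hold]; j=4 S=157.9067 intr=0.0000 cont=4.7161 V=4.7161[hold]; j=5 S=232.2515 intr=0.0000 cont=0.0000 V=0.0000[hold]; j=6 S=341.5989 intr=0.0000 cont=0.0000 V=0.0000[hold]  S*(6)=72.9936
k=5: j=0 S=40.9211 intr=79.7589 cont=78.9586 V=79.7589[EX]; j=1 S=60.1874 intr=60.4926 cont=59.6923 V=60.4926[EX]; j=2 S=88.5245 intr=32.1555 cont=35.2123 V=35.2123[hold]; j=3 S=130.2031 intr=0.0000 cont=13.5871 V=13.5871[hold]; j=4 S=191.5047 intr=0.0000 cont=2.4871 V=2.4871[hold]; j=5 S=281.6679 intr=0.0000 cont=0.0000 V=0.0000[hold]  S*(5)=60.1874
k=4: j=0 S=49.6280 intr=71.0520 cont=70.2518 V=71.0520[EX]; j=1 S=72.9936 intr=47.6864 cont=48.3107 V=48.3107[hold]; j=2 S=107.3600 intr=13.3200 cont=24.9013 V=24.9013[hold]; j=3 S=157.9067 intr=0.0000 cont=8.3243 V=8.3243[hold]; j=4 S=232.2515 intr=0.0000 cont=1.3116 V=1.3116[hold]  S*(4)=49.6280
k=3: j=0 S=60.1874 intr=60.4926 cont=59.9832 V=60.4926[EX]; j=1 S=88.5245 intr=32.1555 cont=37.0814 V=37.0814[hold]; j=2 S=130.2031 intr=0.0000 cont=17.0112 V=17.0112[hold]; j=3 S=191.5047 intr=0.0000 cont=5.0012 V=5.0012[hold]  S*(3)=60.1874
k=2: j=0 S=72.9936 intr=47.6864 cont=49.1817 V=49.1817[hold]; j=1 S=107.3600 intr=13.3200 cont=27.4827 V=27.4827[hold]; j=2 S=157.9067 intr=0.0000 cont=11.3016 V=11.3016[hold]  S*(2)=-
k=1: j=0 S=88.5245 intr=32.1555 cont=38.7437 V=38.7437[hold]; j=1 S=130.2031 intr=0.0000 cont=19.7600 V=19.7600[hold]  S*(1)=-
k=0: j=0 S=107.3600 intr=13.3200 cont=29.6402 V=29.6402[hold]  S*(0)=-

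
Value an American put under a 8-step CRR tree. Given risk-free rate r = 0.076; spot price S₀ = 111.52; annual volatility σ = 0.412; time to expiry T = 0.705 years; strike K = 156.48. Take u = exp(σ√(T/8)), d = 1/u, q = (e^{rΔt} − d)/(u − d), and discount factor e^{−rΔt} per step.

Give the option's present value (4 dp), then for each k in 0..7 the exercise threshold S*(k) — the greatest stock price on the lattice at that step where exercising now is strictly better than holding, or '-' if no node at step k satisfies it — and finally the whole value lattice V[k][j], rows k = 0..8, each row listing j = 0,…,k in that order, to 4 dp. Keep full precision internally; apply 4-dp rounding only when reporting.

Δt=0.08812, u=1.13010, d=0.88488, q=0.49687, disc=e^(-rΔt)=0.99332
k=8 terminal: V=max(K-S,0) → 114.5602 102.9432 88.1068 69.1589 44.9600 14.0550 0.0000 0.0000 0.0000
k=7: j=0 S=47.3735 intr=109.1065 cont=108.0619 V=109.1065[EX]; j=1 S=60.5019 intr=95.9781 cont=94.9335 V=95.9781[EX]; j=2 S=77.2685 intr=79.2115 cont=78.1669 V=79.2115[EX]; j=3 S=98.6816 intr=57.7984 cont=56.7539 V=57.7984[EX]; j=4 S=126.0287 intr=30.4513 cont=29.4068 V=30.4513[EX]; j=5 S=160.9544 intr=0.0000 cont=7.0244 V=7.0244[hold]; j=6 S=205.5589 intr=0.0000 cont=0.0000 V=0.0000[hold]; j=7 S=262.5244 intr=0.0000 cont=0.0000 V=0.0000[hold]  S*(7)=126.0287
k=6: j=0 S=53.5368 intr=102.9432 cont=101.8987 V=102.9432[EX]; j=1 S=68.3732 intr=88.1068 cont=87.0623 V=88.1068[EX]; j=2 S=87.3211 intr=69.1589 cont=68.1143 V=69.1589[EX]; j=3 S=111.5200 intr=44.9600 cont=43.9155 V=44.9600[EX]; j=4 S=142.4250 intr=14.0550 cont=18.6857 V=18.6857[hold]; j=5 S=181.8945 intr=0.0000 cont=3.5106 V=3.5106[hold]; j=6 S=232.3020 intr=0.0000 cont=0.0000 V=0.0000[hold]  S*(6)=111.5200
k=5: j=0 S=60.5019 intr=95.9781 cont=94.9335 V=95.9781[EX]; j=1 S=77.2685 intr=79.2115 cont=78.1669 V=79.2115[EX]; j=2 S=98.6816 intr=57.7984 cont=56.7539 V=57.7984[EX]; j=3 S=126.0287 intr=30.4513 cont=31.6922 V=31.6922[hold]; j=4 S=160.9544 intr=0.0000 cont=11.0713 V=11.0713[hold]; j=5 S=205.5589 intr=0.0000 cont=1.7545 V=1.7545[hold]  S*(5)=98.6816
k=4: j=0 S=68.3732 intr=88.1068 cont=87.0623 V=88.1068[EX]; j=1 S=87.3211 intr=69.1589 cont=68.1143 V=69.1589[EX]; j=2 S=111.5200 intr=44.9600 cont=44.5279 V=44.9600[EX]; j=3 S=142.4250 intr=14.0550 cont=21.3033 V=21.3033[hold]; j=4 S=181.8945 intr=0.0000 cont=6.3991 V=6.3991[hold]  S*(4)=111.5200
k=3: j=0 S=77.2685 intr=79.2115 cont=78.1669 V=79.2115[EX]; j=1 S=98.6816 intr=57.7984 cont=56.7539 V=57.7984[EX]; j=2 S=126.0287 intr=30.4513 cont=32.9841 V=32.9841[hold]; j=3 S=160.9544 intr=0.0000 cont=13.8051 V=13.8051[hold]  S*(3)=98.6816
k=2: j=0 S=87.3211 intr=69.1589 cont=68.1143 V=69.1589[EX]; j=1 S=111.5200 intr=44.9600 cont=45.1656 V=45.1656[hold]; j=2 S=142.4250 intr=14.0550 cont=23.2982 V=23.2982[hold]  S*(2)=87.3211
k=1: j=0 S=98.6816 intr=57.7984 cont=56.8554 V=57.7984[EX]; j=1 S=126.0287 intr=30.4513 cont=34.0715 V=34.0715[hold]  S*(1)=98.6816
k=0: j=0 S=111.5200 intr=44.9600 cont=45.7022 V=45.7022[hold]  S*(0)=-

price = 45.7022
boundary = - 98.6816 87.3211 98.6816 111.5200 98.6816 111.5200 126.0287
tree:
45.7022
57.7984 34.0715
69.1589 45.1656 23.2982
79.2115 57.7984 32.9841 13.8051
88.1068 69.1589 44.9600 21.3033 6.3991
95.9781 79.2115 57.7984 31.6922 11.0713 1.7545
102.9432 88.1068 69.1589 44.9600 18.6857 3.5106 0.0000
109.1065 95.9781 79.2115 57.7984 30.4513 7.0244 0.0000 0.0000
114.5602 102.9432 88.1068 69.1589 44.9600 14.0550 0.0000 0.0000 0.0000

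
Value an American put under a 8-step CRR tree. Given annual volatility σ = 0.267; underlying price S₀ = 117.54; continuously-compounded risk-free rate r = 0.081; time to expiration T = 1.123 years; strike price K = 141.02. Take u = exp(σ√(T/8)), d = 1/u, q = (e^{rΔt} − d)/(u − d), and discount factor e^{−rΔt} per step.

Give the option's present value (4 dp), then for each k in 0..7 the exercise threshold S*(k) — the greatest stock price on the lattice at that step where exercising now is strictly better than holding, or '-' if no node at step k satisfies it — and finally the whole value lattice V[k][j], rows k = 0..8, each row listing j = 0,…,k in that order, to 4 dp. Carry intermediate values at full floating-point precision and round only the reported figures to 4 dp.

price = 24.3296
boundary = - 106.3508 96.2267 106.3508 117.5400 106.3508 117.5400 129.9065
tree:
24.3296
34.6692 15.7594
44.7933 23.8370 8.9943
53.9536 34.6692 14.8229 4.0617
62.2419 44.7933 23.4800 7.5281 1.1005
69.7412 53.9536 34.6692 13.5675 2.3787 0.0000
76.5266 62.2419 44.7933 23.4800 5.1415 0.0000 0.0000
82.6661 69.7412 53.9536 34.6692 11.1135 0.0000 0.0000 0.0000
88.2211 76.5266 62.2419 44.7933 23.4800 0.0000 0.0000 0.0000 0.0000

Δt=0.14037  u=1.10521  d=0.90480  q=0.53207  discount=0.98869
step 8 (expiry): payoffs max(K−S,0) = 88.2211 76.5266 62.2419 44.7933 23.4800 0.0000 0.0000 0.0000 0.0000
step 7: (k=7,j=0): S=58.3539, (K−S)⁺=82.6661, hold=81.0717 ⇒ V=82.6661 exercise | (k=7,j=1): S=71.2788, (K−S)⁺=69.7412, hold=68.1468 ⇒ V=69.7412 exercise | (k=7,j=2): S=87.0664, (K−S)⁺=53.9536, hold=52.3593 ⇒ V=53.9536 exercise | (k=7,j=3): S=106.3508, (K−S)⁺=34.6692, hold=33.0749 ⇒ V=34.6692 exercise | (k=7,j=4): S=129.9065, (K−S)⁺=11.1135, hold=10.8627 ⇒ V=11.1135 exercise | (k=7,j=5): S=158.6795, (K−S)⁺=0.0000, hold=0.0000 ⇒ V=0.0000 continue | (k=7,j=6): S=193.8255, (K−S)⁺=0.0000, hold=0.0000 ⇒ V=0.0000 continue | (k=7,j=7): S=236.7561, (K−S)⁺=0.0000, hold=0.0000 ⇒ V=0.0000 continue  boundary S*=129.9065
step 6: (k=6,j=0): S=64.4934, (K−S)⁺=76.5266, hold=74.9322 ⇒ V=76.5266 exercise | (k=6,j=1): S=78.7781, (K−S)⁺=62.2419, hold=60.6475 ⇒ V=62.2419 exercise | (k=6,j=2): S=96.2267, (K−S)⁺=44.7933, hold=43.1989 ⇒ V=44.7933 exercise | (k=6,j=3): S=117.5400, (K−S)⁺=23.4800, hold=21.8856 ⇒ V=23.4800 exercise | (k=6,j=4): S=143.5740, (K−S)⁺=0.0000, hold=5.1415 ⇒ V=5.1415 continue | (k=6,j=5): S=175.3743, (K−S)⁺=0.0000, hold=0.0000 ⇒ V=0.0000 continue | (k=6,j=6): S=214.2181, (K−S)⁺=0.0000, hold=0.0000 ⇒ V=0.0000 continue  boundary S*=117.5400
step 5: (k=5,j=0): S=71.2788, (K−S)⁺=69.7412, hold=68.1468 ⇒ V=69.7412 exercise | (k=5,j=1): S=87.0664, (K−S)⁺=53.9536, hold=52.3593 ⇒ V=53.9536 exercise | (k=5,j=2): S=106.3508, (K−S)⁺=34.6692, hold=33.0749 ⇒ V=34.6692 exercise | (k=5,j=3): S=129.9065, (K−S)⁺=11.1135, hold=13.5675 ⇒ V=13.5675 continue | (k=5,j=4): S=158.6795, (K−S)⁺=0.0000, hold=2.3787 ⇒ V=2.3787 continue | (k=5,j=5): S=193.8255, (K−S)⁺=0.0000, hold=0.0000 ⇒ V=0.0000 continue  boundary S*=106.3508
step 4: (k=4,j=0): S=78.7781, (K−S)⁺=62.2419, hold=60.6475 ⇒ V=62.2419 exercise | (k=4,j=1): S=96.2267, (K−S)⁺=44.7933, hold=43.1989 ⇒ V=44.7933 exercise | (k=4,j=2): S=117.5400, (K−S)⁺=23.4800, hold=23.1765 ⇒ V=23.4800 exercise | (k=4,j=3): S=143.5740, (K−S)⁺=0.0000, hold=7.5281 ⇒ V=7.5281 continue | (k=4,j=4): S=175.3743, (K−S)⁺=0.0000, hold=1.1005 ⇒ V=1.1005 continue  boundary S*=117.5400
step 3: (k=3,j=0): S=87.0664, (K−S)⁺=53.9536, hold=52.3593 ⇒ V=53.9536 exercise | (k=3,j=1): S=106.3508, (K−S)⁺=34.6692, hold=33.0749 ⇒ V=34.6692 exercise | (k=3,j=2): S=129.9065, (K−S)⁺=11.1135, hold=14.8229 ⇒ V=14.8229 continue | (k=3,j=3): S=158.6795, (K−S)⁺=0.0000, hold=4.0617 ⇒ V=4.0617 continue  boundary S*=106.3508
step 2: (k=2,j=0): S=96.2267, (K−S)⁺=44.7933, hold=43.1989 ⇒ V=44.7933 exercise | (k=2,j=1): S=117.5400, (K−S)⁺=23.4800, hold=23.8370 ⇒ V=23.8370 continue | (k=2,j=2): S=143.5740, (K−S)⁺=0.0000, hold=8.9943 ⇒ V=8.9943 continue  boundary S*=96.2267
step 1: (k=1,j=0): S=106.3508, (K−S)⁺=34.6692, hold=33.2627 ⇒ V=34.6692 exercise | (k=1,j=1): S=129.9065, (K−S)⁺=11.1135, hold=15.7594 ⇒ V=15.7594 continue  boundary S*=106.3508
step 0: (k=0,j=0): S=117.5400, (K−S)⁺=23.4800, hold=24.3296 ⇒ V=24.3296 continue  boundary S*=-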